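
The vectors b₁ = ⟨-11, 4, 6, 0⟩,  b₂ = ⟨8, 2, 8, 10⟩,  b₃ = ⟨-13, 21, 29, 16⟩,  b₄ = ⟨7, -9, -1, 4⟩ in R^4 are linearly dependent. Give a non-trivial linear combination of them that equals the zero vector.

Write the vectors as columns of a matrix and find a nonzero vector in its null space.
One solution (up to scaling) is (2, 2, -1, -1).

2b₁ + 2b₂ - b₃ - b₄ = 0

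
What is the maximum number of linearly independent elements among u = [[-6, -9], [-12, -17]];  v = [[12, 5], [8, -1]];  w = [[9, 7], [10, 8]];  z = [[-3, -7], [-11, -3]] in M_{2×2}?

3

Use coordinates relative to {E₁₁, E₁₂, E₂₁, E₂₂}.
Form the matrix with u, v, w, z as columns and reduce.
Reduction leaves 3 leading entries, giving rank 3.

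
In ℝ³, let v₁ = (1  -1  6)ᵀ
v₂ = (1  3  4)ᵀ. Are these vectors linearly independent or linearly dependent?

linearly independent

Row-reduce the matrix whose columns are v₁, v₂.
The reduction yields 2 nonzero rows, so the rank is 2.
Since rank = 2 (the number of vectors), the set is linearly independent.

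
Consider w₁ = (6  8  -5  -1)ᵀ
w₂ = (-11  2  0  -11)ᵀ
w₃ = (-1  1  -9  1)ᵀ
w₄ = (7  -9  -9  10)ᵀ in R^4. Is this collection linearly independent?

linearly independent

The matrix [w₁|w₂|w₃|w₄] has determinant 6007.
A nonzero determinant means the columns are linearly independent.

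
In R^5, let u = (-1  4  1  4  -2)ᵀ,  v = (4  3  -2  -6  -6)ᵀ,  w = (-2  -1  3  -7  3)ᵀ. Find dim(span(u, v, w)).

Form the matrix with u, v, w as columns and reduce.
There are 3 pivot columns, so rank = 3.

3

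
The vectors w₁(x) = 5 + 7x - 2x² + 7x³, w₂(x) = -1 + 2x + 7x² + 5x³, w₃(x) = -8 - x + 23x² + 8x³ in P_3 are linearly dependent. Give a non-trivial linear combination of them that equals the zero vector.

Pass to coordinate vectors relative to the basis {1, x, …, x³}.
Solve the homogeneous system with w₁, w₂, w₃ as columns by row-reducing the coefficient matrix.
A generator of the null space is (1, -3, 1).

w₁ - 3w₂ + w₃ = 0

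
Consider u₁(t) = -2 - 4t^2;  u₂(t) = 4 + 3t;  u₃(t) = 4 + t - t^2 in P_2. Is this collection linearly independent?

linearly independent

Write each element as a coordinate vector in ℝ³ using {1, t, t^2}.
Form the 3×3 matrix with these as columns; its determinant is 38.
A nonzero determinant means the columns are linearly independent.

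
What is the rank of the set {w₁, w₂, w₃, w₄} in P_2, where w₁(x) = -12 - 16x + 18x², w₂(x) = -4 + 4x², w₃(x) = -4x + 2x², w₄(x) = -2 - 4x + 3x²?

Use coordinates relative to {1, x, x²}.
Form the matrix with w₁, w₂, w₃, w₄ as columns and reduce.
The echelon form has 3 nonzero rows, so the rank is 3.
(With 4 elements in a 3-dimensional space the rank is at most 3.)

3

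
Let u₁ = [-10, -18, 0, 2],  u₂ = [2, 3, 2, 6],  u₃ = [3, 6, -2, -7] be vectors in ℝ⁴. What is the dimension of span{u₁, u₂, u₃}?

dim = 2

Apply Gaussian elimination to the matrix whose rows are u₁, u₂, u₃.
Exactly 2 pivots survive; hence the rank is 2.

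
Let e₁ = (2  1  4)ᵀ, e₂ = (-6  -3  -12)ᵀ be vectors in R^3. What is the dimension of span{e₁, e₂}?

dim = 1

Form the matrix with e₁, e₂ as columns and reduce.
The echelon form has 1 nonzero row, so the rank is 1.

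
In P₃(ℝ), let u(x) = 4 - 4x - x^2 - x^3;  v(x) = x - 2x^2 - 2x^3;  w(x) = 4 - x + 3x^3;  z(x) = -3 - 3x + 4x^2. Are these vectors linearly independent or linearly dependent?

Write each element as a coordinate vector in ℝ⁴ using {1, x, …, x^3}.
Place the vectors as rows of a 4×4 matrix and reduce to echelon form.
The reduction yields 4 nonzero rows, so the rank is 4.
Since rank = 4 (the number of vectors), the set is linearly independent.

linearly independent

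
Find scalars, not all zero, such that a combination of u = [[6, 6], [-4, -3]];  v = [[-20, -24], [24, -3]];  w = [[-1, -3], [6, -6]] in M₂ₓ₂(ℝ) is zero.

Write each element as a vector in ℝ⁴ using {E₁₁, E₁₂, E₂₁, E₂₂}.
Write the vectors as columns of a matrix and find a nonzero vector in its null space.
The free variable yields coefficients (3, 1, -2) (any nonzero multiple also works).

3u + v - 2w = 0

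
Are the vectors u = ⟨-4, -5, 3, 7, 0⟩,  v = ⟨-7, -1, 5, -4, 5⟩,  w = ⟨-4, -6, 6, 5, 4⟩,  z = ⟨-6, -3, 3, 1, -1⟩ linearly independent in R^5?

linearly independent

Row-reduce the matrix whose columns are u, v, w, z.
The reduction yields 4 nonzero rows, so the rank is 4.
Since rank = 4 (the number of vectors), the set is linearly independent.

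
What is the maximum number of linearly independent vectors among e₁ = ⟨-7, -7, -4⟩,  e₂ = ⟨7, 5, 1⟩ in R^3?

2

Row-reduce the 2×3 matrix with these as rows.
The echelon form has 2 nonzero rows, so the rank is 2.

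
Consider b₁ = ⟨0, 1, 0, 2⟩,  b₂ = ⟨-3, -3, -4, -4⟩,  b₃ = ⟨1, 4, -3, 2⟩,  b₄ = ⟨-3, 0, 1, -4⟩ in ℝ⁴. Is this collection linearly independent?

linearly independent

The matrix [b₁|b₂|b₃|b₄] has determinant 158.
A nonzero determinant means the columns are linearly independent.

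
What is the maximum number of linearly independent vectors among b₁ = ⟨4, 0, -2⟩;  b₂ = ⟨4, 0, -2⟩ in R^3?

1

Put the 3×2 matrix [b₁|b₂] into echelon form.
There is 1 pivot column, so rank = 1.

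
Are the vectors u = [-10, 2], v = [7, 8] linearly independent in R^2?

linearly independent

Row-reduce the matrix whose columns are u, v.
The reduction yields 2 nonzero rows, so the rank is 2.
Since rank = 2 (the number of vectors), the set is linearly independent.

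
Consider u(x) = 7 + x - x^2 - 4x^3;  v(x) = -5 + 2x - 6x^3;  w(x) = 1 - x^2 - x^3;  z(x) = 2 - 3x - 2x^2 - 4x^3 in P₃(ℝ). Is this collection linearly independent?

Write each element as a coordinate vector in ℝ⁴ using {1, x, …, x^3}.
Row-reduce the matrix whose columns are u, v, w, z.
The reduction yields 4 nonzero rows, so the rank is 4.
Since rank = 4 (the number of vectors), the set is linearly independent.

linearly independent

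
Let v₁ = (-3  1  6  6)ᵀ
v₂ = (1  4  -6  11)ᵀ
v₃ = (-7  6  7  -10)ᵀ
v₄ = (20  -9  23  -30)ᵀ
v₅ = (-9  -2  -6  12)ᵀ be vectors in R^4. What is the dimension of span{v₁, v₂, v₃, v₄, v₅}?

Apply Gaussian elimination to the matrix whose rows are v₁, v₂, v₃, v₄, v₅.
The echelon form has 4 nonzero rows, so the rank is 4.
(With 5 elements in a 4-dimensional space the rank is at most 4.)

4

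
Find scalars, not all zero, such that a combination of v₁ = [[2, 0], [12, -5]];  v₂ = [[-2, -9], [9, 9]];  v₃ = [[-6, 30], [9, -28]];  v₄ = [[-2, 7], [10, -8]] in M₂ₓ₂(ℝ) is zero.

v₁ + v₂ + v₃ - 3v₄ = 0

Take coordinates with respect to {E₁₁, E₁₂, E₂₁, E₂₂}.
Solve the homogeneous system with v₁, v₂, v₃, v₄ as columns by row-reducing the coefficient matrix.
A generator of the null space is (1, 1, 1, -3).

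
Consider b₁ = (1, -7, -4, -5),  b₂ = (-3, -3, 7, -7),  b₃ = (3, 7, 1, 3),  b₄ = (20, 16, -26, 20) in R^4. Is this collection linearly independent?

linearly dependent

Form the 4×4 matrix with these as columns; its determinant is 0.
A zero determinant means the columns are linearly dependent.
Indeed 2b₁ - 3b₂ + 3b₃ - b₄ = 0.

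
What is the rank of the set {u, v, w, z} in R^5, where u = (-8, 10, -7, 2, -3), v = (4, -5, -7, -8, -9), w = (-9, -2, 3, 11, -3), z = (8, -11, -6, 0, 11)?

Form the matrix with u, v, w, z as columns and reduce.
Reduction leaves 4 leading entries, giving rank 4.

4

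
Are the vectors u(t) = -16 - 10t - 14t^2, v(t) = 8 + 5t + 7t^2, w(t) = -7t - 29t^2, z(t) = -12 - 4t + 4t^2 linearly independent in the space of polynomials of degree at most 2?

linearly dependent

Take coordinates with respect to the standard basis {1, t, t^2}.
There are 4 vectors in a 3-dimensional space, so they cannot be linearly independent.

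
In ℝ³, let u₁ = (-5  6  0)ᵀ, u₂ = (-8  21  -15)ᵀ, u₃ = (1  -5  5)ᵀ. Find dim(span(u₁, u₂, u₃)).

Put the 3×3 matrix [u₁|u₂|u₃] into echelon form.
The echelon form has 2 nonzero rows, so the rank is 2.

2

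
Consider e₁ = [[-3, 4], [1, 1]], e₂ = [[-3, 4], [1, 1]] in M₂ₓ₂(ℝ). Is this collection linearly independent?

Take coordinates with respect to the standard basis {E₁₁, E₁₂, E₂₁, E₂₂}.
Two of the vectors are equal, giving an immediate dependence.

linearly dependent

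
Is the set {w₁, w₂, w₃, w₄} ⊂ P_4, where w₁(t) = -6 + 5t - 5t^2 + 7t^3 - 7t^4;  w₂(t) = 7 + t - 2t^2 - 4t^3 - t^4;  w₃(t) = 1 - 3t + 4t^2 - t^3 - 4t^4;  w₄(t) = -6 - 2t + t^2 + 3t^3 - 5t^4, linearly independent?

Write each element as a coordinate vector in ℝ⁵ using {1, t, …, t^4}.
Place the vectors as rows of a 4×5 matrix and reduce to echelon form.
The reduction yields 4 nonzero rows, so the rank is 4.
Since rank = 4 (the number of vectors), the set is linearly independent.

linearly independent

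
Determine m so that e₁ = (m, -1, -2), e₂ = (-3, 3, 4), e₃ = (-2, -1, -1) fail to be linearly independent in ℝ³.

m = 7

The set is linearly dependent precisely when det[e₁; e₂; e₃] = 0.
Expanding, det = m - 7.
Solving m - 7 = 0 yields m = 7.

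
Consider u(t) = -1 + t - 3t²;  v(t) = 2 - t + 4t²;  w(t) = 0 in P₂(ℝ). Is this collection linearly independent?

Take coordinates with respect to the standard basis {1, t, t²}.
One of the vectors is the zero vector, so the set is linearly dependent.

linearly dependent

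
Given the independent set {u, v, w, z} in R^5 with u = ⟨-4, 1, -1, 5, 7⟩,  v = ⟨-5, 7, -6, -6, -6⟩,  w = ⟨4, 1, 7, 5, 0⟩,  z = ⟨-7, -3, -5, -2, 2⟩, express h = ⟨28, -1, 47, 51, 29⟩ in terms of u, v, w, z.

Set up the augmented matrix [u | v | w | z | h] and row-reduce.
The system has the unique solution (a₁, …, a₄) = (3, -2, 4, -2).

h = 3u - 2v + 4w - 2z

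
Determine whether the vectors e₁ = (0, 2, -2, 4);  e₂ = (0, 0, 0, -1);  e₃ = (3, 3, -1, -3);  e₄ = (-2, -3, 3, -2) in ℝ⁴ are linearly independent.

linearly independent

Place the vectors as rows of a 4×4 matrix and reduce to echelon form.
The reduction yields 4 nonzero rows, so the rank is 4.
Since rank = 4 (the number of vectors), the set is linearly independent.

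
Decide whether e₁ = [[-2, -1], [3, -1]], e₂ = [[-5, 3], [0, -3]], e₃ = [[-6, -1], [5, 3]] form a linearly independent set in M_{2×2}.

linearly independent

Take coordinates with respect to the standard basis {E₁₁, E₁₂, E₂₁, E₂₂}.
Place the vectors as rows of a 3×4 matrix and reduce to echelon form.
The reduction yields 3 nonzero rows, so the rank is 3.
Since rank = 3 (the number of vectors), the set is linearly independent.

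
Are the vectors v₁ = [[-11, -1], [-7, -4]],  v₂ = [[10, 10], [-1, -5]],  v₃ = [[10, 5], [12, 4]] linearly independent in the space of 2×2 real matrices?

Take coordinates with respect to the standard basis {E₁₁, E₁₂, E₂₁, E₂₂}.
Row-reduce the matrix whose columns are v₁, v₂, v₃.
The reduction yields 3 nonzero rows, so the rank is 3.
Since rank = 3 (the number of vectors), the set is linearly independent.

linearly independent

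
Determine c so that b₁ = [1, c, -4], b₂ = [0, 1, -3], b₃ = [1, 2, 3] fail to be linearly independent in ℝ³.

Place the vectors as rows of a 3×3 matrix; dependence ⇔ determinant zero.
Cofactor expansion gives det = 13 - 3*c.
Solving 13 - 3*c = 0 yields c = 13/3.

c = 13/3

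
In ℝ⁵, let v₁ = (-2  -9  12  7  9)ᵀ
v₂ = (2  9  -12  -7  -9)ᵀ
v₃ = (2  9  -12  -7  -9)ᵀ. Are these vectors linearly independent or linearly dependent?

Row-reduce the matrix whose columns are v₁, v₂, v₃.
The reduction yields 1 nonzero row, so the rank is 1.
Since rank 1 < 3, the set is linearly dependent.

linearly dependent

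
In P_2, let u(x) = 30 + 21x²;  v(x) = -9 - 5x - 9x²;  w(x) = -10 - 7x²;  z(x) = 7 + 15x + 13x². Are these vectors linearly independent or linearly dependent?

linearly dependent

Take coordinates with respect to the standard basis {1, x, x²}.
There are 4 vectors in a 3-dimensional space, so they cannot be linearly independent.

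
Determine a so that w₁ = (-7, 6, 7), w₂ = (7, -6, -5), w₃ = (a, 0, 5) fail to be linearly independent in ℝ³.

a = 0

Place the vectors as rows of a 3×3 matrix; dependence ⇔ determinant zero.
The determinant works out to 12*a.
Solving 12*a = 0 yields a = 0.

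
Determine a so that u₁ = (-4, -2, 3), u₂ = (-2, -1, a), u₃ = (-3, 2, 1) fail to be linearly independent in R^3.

Dependence holds iff the 3×3 matrix [u₁ u₂ u₃] is singular.
Cofactor expansion gives det = 14*a - 21.
Solving 14*a - 21 = 0 yields a = 3/2.

a = 3/2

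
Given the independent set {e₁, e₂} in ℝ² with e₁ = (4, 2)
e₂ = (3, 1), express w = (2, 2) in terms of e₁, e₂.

Write w = c₁e₁ + c₂e₂ and equate components.
Back-substitution yields (c₁, c₂) = (2, -2).

w = 2e₁ - 2e₂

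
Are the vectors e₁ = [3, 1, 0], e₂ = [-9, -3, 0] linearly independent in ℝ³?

linearly dependent

One vector is a scalar multiple of another, so the set is dependent.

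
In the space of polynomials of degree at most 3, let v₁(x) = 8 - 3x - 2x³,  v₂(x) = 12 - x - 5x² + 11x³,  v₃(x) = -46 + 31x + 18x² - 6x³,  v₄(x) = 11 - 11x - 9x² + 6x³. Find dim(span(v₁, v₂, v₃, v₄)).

Pass to coordinate vectors with respect to the basis {1, x, …, x³}.
Apply Gaussian elimination to the matrix whose rows are v₁, v₂, v₃, v₄.
Reduction leaves 3 leading entries, giving rank 3.

dim = 3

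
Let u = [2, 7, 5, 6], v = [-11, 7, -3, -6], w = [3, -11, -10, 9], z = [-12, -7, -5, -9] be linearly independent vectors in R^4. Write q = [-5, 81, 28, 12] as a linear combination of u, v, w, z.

q = 3u + 4v - w - 3z

Write q = a₁u + … + a₄z and equate components.
The system has the unique solution (a₁, …, a₄) = (3, 4, -1, -3).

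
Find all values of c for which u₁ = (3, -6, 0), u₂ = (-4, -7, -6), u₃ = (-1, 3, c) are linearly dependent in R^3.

c = 2/5

Place the vectors as rows of a 3×3 matrix; dependence ⇔ determinant zero.
Cofactor expansion gives det = 18 - 45*c.
Solving 18 - 45*c = 0 yields c = 2/5.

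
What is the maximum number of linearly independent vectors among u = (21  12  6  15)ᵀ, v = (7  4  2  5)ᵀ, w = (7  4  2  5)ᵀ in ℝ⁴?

1

Form the matrix with u, v, w as columns and reduce.
The echelon form has 1 nonzero row, so the rank is 1.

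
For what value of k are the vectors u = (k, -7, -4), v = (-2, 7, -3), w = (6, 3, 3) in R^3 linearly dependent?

k = -46/5

Dependence holds iff the 3×3 matrix [u v w] is singular.
Cofactor expansion gives det = 30*k + 276.
Solving 30*k + 276 = 0 yields k = -46/5.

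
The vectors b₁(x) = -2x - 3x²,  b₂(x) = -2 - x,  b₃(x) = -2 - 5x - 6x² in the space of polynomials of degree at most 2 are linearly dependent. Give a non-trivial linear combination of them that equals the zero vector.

Pass to coordinate vectors relative to the basis {1, x, x²}.
Set up α₁b₁ + … + α₃b₃ = 0 and solve the homogeneous system.
The free variable yields coefficients (2, 1, -1) (any nonzero multiple also works).

2b₁ + b₂ - b₃ = 0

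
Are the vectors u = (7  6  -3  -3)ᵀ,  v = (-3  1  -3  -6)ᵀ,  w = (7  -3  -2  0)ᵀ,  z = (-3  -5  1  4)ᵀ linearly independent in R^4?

linearly independent

Row-reduce the matrix whose columns are u, v, w, z.
The reduction yields 4 nonzero rows, so the rank is 4.
Since rank = 4 (the number of vectors), the set is linearly independent.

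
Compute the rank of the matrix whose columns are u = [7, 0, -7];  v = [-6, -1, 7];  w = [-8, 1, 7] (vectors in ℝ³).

Put the 3×3 matrix [u|v|w] into echelon form.
Reduction leaves 2 leading entries, giving rank 2.

2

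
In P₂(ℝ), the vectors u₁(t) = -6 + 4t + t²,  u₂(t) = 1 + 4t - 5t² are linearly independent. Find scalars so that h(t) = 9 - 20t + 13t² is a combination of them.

Identify each element with its coordinate vector in ℝ³ via {1, t, t²}.
Write h = c₁u₁ + c₂u₂ and equate components.
Row-reducing the augmented matrix gives the unique coefficients (c₁, c₂) = (-2, -3).

h = -2u₁ - 3u₂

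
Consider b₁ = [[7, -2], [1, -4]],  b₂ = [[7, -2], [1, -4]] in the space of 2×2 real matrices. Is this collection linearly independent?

Take coordinates with respect to the standard basis {E₁₁, E₁₂, E₂₁, E₂₂}.
Two of the vectors are equal, giving an immediate dependence.

linearly dependent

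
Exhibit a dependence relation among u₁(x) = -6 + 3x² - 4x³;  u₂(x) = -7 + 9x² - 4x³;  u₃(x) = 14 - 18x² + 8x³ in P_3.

Pass to coordinate vectors relative to the basis {1, x, …, x³}.
Solve the homogeneous system with u₁, u₂, u₃ as columns by row-reducing the coefficient matrix.
One solution (up to scaling) is (0, 2, 1).

2u₂ + u₃ = 0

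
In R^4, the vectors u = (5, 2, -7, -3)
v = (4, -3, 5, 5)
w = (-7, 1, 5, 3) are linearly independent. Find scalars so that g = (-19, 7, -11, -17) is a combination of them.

Since u, v, w are independent, the coefficients expressing g are uniquely determined by a linear system.
The system has the unique solution (α₁, α₂, α₃) = (-2, -4, -1).

g = -2u - 4v - w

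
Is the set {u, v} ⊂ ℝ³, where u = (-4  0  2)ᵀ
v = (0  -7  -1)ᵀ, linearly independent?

linearly independent

Place the vectors as rows of a 2×3 matrix and reduce to echelon form.
The reduction yields 2 nonzero rows, so the rank is 2.
Since rank = 2 (the number of vectors), the set is linearly independent.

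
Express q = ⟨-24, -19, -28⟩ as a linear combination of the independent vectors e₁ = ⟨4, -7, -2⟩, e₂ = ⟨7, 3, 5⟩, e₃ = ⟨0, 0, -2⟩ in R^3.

q = e₁ - 4e₂ + 3e₃

Since e₁, e₂, e₃ are independent, the coefficients expressing q are uniquely determined by a linear system.
Back-substitution yields (a₁, a₂, a₃) = (1, -4, 3).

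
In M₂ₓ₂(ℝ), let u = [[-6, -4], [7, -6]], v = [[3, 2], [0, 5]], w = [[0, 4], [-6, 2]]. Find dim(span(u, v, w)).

3

Pass to coordinate vectors with respect to the basis {E₁₁, E₁₂, E₂₁, E₂₂}.
Apply Gaussian elimination to the matrix whose rows are u, v, w.
Reduction leaves 3 leading entries, giving rank 3.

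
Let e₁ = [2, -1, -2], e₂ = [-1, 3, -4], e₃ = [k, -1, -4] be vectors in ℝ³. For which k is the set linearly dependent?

k = 3

Dependence holds iff the 3×3 matrix [e₁ e₂ e₃] is singular.
The determinant works out to 10*k - 30.
Solving 10*k - 30 = 0 yields k = 3.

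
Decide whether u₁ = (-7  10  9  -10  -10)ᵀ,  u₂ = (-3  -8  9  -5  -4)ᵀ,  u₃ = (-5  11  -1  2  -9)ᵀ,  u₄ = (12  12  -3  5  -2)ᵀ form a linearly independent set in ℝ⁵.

Row-reduce the matrix whose columns are u₁, u₂, u₃, u₄.
The reduction yields 4 nonzero rows, so the rank is 4.
Since rank = 4 (the number of vectors), the set is linearly independent.

linearly independent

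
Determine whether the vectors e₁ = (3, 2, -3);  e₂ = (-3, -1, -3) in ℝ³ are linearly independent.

linearly independent

Row-reduce the matrix whose columns are e₁, e₂.
The reduction yields 2 nonzero rows, so the rank is 2.
Since rank = 2 (the number of vectors), the set is linearly independent.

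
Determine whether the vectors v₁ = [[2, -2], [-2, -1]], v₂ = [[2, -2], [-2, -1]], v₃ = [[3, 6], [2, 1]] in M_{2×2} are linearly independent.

linearly dependent

Take coordinates with respect to the standard basis {E₁₁, E₁₂, E₂₁, E₂₂}.
Two of the vectors are equal, giving an immediate dependence.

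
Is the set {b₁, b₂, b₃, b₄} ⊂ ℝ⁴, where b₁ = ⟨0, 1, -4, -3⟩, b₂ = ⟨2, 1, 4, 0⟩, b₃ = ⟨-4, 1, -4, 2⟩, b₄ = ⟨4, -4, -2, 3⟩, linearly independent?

linearly independent

Row-reduce the matrix whose columns are b₁, b₂, b₃, b₄.
The reduction yields 4 nonzero rows, so the rank is 4.
Since rank = 4 (the number of vectors), the set is linearly independent.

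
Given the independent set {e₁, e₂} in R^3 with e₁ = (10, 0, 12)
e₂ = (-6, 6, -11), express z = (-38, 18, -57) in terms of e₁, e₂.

Since e₁, e₂ are independent, the coefficients expressing z are uniquely determined by a linear system.
The system has the unique solution (α₁, α₂) = (-2, 3).

z = -2e₁ + 3e₂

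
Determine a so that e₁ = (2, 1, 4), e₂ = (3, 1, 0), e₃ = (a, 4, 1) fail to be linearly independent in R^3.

Dependence holds iff the 3×3 matrix [e₁ e₂ e₃] is singular.
Expanding, det = 47 - 4*a.
This vanishes exactly when a = 47/4.

a = 47/4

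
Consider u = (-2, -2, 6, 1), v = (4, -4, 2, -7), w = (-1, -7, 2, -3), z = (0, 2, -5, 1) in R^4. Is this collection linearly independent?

Place the vectors as rows of a 4×4 matrix and reduce to echelon form.
The reduction yields 4 nonzero rows, so the rank is 4.
Since rank = 4 (the number of vectors), the set is linearly independent.

linearly independent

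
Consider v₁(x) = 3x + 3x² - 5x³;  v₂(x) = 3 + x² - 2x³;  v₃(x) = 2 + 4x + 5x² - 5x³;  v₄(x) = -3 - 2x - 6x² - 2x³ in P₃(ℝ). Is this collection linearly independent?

linearly independent

Take coordinates with respect to the standard basis {1, x, …, x³}.
Form the 4×4 matrix with these as columns; its determinant is -59.
A nonzero determinant means the columns are linearly independent.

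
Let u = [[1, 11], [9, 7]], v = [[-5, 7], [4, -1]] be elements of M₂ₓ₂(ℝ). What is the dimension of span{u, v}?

Pass to coordinate vectors with respect to the basis {E₁₁, E₁₂, E₂₁, E₂₂}.
Row-reduce the 2×4 matrix with these as rows.
There are 2 pivot columns, so rank = 2.

2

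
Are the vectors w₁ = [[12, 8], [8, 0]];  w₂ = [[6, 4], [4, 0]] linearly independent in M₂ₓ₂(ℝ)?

Take coordinates with respect to the standard basis {E₁₁, E₁₂, E₂₁, E₂₂}.
Place the vectors as rows of a 2×4 matrix and reduce to echelon form.
The reduction yields 1 nonzero row, so the rank is 1.
Since rank 1 < 2, the set is linearly dependent.
Indeed w₁ - 2w₂ = 0.

linearly dependent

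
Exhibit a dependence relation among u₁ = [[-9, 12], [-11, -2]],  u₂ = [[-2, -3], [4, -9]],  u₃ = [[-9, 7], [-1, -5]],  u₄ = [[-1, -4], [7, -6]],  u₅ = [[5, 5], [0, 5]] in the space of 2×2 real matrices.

u₁ - u₂ - u₃ + 2u₄ = 0

Take coordinates with respect to {E₁₁, E₁₂, E₂₁, E₂₂}.
Write the vectors as columns of a matrix and find a nonzero vector in its null space.
The free variable yields coefficients (1, -1, -1, 2, 0) (any nonzero multiple also works).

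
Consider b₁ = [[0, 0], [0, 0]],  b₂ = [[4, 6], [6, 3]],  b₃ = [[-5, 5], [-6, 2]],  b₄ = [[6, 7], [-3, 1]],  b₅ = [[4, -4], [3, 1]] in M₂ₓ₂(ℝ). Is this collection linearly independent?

Write each element as a coordinate vector in ℝ⁴ using {E₁₁, E₁₂, E₂₁, E₂₂}.
There are 5 vectors in a 4-dimensional space, so they cannot be linearly independent.

linearly dependent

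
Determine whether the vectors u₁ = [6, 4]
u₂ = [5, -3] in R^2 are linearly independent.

Form the 2×2 matrix with these as columns; its determinant is -38.
A nonzero determinant means the columns are linearly independent.

linearly independent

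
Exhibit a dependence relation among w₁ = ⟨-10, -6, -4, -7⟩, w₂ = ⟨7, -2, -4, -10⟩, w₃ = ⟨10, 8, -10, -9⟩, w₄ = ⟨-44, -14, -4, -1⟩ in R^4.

3w₁ - 2w₂ - w₄ = 0

Solve the homogeneous system with w₁, w₂, w₃, w₄ as columns by row-reducing the coefficient matrix.
A generator of the null space is (3, -2, 0, -1).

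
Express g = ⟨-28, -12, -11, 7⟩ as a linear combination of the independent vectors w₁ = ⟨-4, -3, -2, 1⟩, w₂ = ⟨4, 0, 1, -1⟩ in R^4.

g = 4w₁ - 3w₂

Solve the system with w₁, w₂ as columns and g as the right-hand side.
The system has the unique solution (a₁, a₂) = (4, -3).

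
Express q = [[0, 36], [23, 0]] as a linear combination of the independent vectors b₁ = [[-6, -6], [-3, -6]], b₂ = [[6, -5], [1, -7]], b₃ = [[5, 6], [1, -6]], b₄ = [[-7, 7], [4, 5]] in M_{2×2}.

q = -b₁ + 2b₂ + 2b₃ + 4b₄

Identify each element with its coordinate vector in ℝ⁴ via {E₁₁, E₁₂, E₂₁, E₂₂}.
Since b₁, b₂, b₃, b₄ are independent, the coefficients expressing q are uniquely determined by a linear system.
Row-reducing the augmented matrix gives the unique coefficients (c₁, …, c₄) = (-1, 2, 2, 4).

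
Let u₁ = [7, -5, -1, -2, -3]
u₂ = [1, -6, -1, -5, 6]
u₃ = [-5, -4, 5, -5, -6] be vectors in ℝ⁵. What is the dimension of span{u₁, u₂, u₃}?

dim = 3

Form the matrix with u₁, u₂, u₃ as columns and reduce.
Exactly 3 pivots survive; hence the rank is 3.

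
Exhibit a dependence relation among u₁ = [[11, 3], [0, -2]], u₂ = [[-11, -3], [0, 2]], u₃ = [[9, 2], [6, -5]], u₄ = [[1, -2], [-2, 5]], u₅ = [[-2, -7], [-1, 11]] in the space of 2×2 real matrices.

u₁ + u₂ = 0

Pass to coordinate vectors relative to the basis {E₁₁, E₁₂, E₂₁, E₂₂}.
Row-reduce the matrix with u₁, u₂, u₃, u₄, u₅ as columns; the null space gives the coefficients.
One solution (up to scaling) is (1, 1, 0, 0, 0).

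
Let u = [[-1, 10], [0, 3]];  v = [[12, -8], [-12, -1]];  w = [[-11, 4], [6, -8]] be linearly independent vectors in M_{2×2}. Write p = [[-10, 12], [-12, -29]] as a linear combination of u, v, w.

p = 2u + 3v + 4w

Take coordinate vectors relative to {E₁₁, E₁₂, E₂₁, E₂₂}.
Write p = c₁u + … + c₃w and equate components.
Row-reducing the augmented matrix gives the unique coefficients (c₁, c₂, c₃) = (2, 3, 4).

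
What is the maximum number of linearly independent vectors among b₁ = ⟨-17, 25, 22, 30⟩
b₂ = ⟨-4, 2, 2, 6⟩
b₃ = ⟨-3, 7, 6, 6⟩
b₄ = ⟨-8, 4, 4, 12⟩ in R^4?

Put the 4×4 matrix [b₁|b₂|b₃|b₄] into echelon form.
Exactly 2 pivots survive; hence the rank is 2.

2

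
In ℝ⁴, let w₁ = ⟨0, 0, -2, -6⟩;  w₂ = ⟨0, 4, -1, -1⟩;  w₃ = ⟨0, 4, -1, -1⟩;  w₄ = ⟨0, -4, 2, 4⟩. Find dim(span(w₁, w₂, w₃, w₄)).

Apply Gaussian elimination to the matrix whose rows are w₁, w₂, w₃, w₄.
Exactly 2 pivots survive; hence the rank is 2.

dim = 2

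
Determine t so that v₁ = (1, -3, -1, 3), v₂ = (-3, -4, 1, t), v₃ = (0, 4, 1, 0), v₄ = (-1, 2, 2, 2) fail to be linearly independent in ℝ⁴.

t = -4

The set is linearly dependent precisely when det[v₁; v₂; v₃; v₄] = 0.
Cofactor expansion gives det = 5*t + 20.
This vanishes exactly when t = -4.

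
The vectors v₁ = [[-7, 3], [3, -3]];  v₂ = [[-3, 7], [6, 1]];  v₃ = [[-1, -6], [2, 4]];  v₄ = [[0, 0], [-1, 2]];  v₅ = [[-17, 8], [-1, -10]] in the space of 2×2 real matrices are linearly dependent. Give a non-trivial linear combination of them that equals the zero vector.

3v₁ - v₂ - v₃ + 2v₄ - v₅ = 0

Pass to coordinate vectors relative to the basis {E₁₁, E₁₂, E₂₁, E₂₂}.
Row-reduce the matrix with v₁, v₂, v₃, v₄, v₅ as columns; the null space gives the coefficients.
A generator of the null space is (3, -1, -1, 2, -1).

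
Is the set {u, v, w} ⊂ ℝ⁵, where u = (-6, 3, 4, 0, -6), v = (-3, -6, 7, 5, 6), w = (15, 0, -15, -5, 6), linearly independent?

Row-reduce the matrix whose columns are u, v, w.
The reduction yields 2 nonzero rows, so the rank is 2.
Since rank 2 < 3, the set is linearly dependent.

linearly dependent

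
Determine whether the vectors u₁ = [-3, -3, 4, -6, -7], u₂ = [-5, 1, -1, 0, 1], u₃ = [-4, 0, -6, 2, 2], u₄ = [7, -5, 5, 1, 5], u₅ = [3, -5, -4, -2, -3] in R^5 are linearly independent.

linearly independent

Form the 5×5 matrix with these as columns; its determinant is 1768.
A nonzero determinant means the columns are linearly independent.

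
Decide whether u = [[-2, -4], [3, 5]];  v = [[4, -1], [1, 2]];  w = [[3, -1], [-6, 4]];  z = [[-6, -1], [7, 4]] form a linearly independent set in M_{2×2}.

Write each element as a coordinate vector in ℝ⁴ using {E₁₁, E₁₂, E₂₁, E₂₂}.
The matrix [u|v|w|z] has determinant -714.
A nonzero determinant means the columns are linearly independent.

linearly independent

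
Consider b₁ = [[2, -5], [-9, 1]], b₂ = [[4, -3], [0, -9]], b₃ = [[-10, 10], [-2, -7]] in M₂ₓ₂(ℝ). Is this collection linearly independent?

linearly independent

Take coordinates with respect to the standard basis {E₁₁, E₁₂, E₂₁, E₂₂}.
Place the vectors as rows of a 3×4 matrix and reduce to echelon form.
The reduction yields 3 nonzero rows, so the rank is 3.
Since rank = 3 (the number of vectors), the set is linearly independent.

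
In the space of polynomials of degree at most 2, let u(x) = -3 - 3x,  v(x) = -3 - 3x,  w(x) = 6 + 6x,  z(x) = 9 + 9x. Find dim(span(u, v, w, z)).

1

Represent each element by its coordinate vector in ℝ³.
Form the matrix with u, v, w, z as columns and reduce.
Reduction leaves 1 leading entry, giving rank 1.
(With 4 elements in a 3-dimensional space the rank is at most 3.)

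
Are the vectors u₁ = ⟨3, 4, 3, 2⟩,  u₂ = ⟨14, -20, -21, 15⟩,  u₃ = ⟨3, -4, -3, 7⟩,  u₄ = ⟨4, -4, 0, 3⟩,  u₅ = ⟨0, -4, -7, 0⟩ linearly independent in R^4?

linearly dependent

There are 5 vectors in a 4-dimensional space, so they cannot be linearly independent.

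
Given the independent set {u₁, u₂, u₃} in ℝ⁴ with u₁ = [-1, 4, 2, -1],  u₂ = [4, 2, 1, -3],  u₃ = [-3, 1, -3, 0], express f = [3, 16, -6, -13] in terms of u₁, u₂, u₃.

Solve the system with u₁, u₂, u₃ as columns and f as the right-hand side.
Row-reducing the augmented matrix gives the unique coefficients (α₁, α₂, α₃) = (1, 4, 4).

f = u₁ + 4u₂ + 4u₃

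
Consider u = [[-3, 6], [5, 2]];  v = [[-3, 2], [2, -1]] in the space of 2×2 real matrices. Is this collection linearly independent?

linearly independent

Write each element as a coordinate vector in ℝ⁴ using {E₁₁, E₁₂, E₂₁, E₂₂}.
Row-reduce the matrix whose columns are u, v.
The reduction yields 2 nonzero rows, so the rank is 2.
Since rank = 2 (the number of vectors), the set is linearly independent.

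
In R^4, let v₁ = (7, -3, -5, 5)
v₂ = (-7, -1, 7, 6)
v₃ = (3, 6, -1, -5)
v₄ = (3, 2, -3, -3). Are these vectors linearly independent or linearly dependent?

linearly independent

Row-reduce the matrix whose columns are v₁, v₂, v₃, v₄.
The reduction yields 4 nonzero rows, so the rank is 4.
Since rank = 4 (the number of vectors), the set is linearly independent.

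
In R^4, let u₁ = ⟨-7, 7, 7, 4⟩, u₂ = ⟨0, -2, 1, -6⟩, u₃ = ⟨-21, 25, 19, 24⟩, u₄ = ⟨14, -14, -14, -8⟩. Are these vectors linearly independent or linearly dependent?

linearly dependent

One vector is a scalar multiple of another, so the set is dependent.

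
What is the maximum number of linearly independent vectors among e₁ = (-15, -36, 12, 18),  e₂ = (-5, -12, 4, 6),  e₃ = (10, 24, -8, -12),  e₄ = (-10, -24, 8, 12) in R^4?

1

Row-reduce the 4×4 matrix with these as rows.
There is 1 pivot column, so rank = 1.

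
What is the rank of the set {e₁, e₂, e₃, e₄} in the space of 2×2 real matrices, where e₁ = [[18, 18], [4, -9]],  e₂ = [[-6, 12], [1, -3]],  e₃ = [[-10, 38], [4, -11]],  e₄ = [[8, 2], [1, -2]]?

2

Use coordinates relative to {E₁₁, E₁₂, E₂₁, E₂₂}.
Put the 4×4 matrix [e₁|e₂|e₃|e₄] into echelon form.
The echelon form has 2 nonzero rows, so the rank is 2.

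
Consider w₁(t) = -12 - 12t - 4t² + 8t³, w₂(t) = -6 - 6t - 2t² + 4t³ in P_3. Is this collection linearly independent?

Write each element as a coordinate vector in ℝ⁴ using {1, t, …, t³}.
Row-reduce the matrix whose columns are w₁, w₂.
The reduction yields 1 nonzero row, so the rank is 1.
Since rank 1 < 2, the set is linearly dependent.

linearly dependent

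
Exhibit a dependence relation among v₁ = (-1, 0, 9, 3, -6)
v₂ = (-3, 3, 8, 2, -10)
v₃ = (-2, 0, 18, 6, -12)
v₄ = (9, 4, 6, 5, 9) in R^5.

2v₁ - v₃ = 0

Solve the homogeneous system with v₁, v₂, v₃, v₄ as columns by row-reducing the coefficient matrix.
A generator of the null space is (2, 0, -1, 0).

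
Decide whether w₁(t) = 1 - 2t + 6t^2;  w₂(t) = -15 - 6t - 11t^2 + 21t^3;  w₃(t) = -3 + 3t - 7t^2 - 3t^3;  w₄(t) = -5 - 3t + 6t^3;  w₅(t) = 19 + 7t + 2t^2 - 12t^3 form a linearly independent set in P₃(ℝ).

linearly dependent

Take coordinates with respect to the standard basis {1, t, …, t^3}.
There are 5 vectors in a 4-dimensional space, so they cannot be linearly independent.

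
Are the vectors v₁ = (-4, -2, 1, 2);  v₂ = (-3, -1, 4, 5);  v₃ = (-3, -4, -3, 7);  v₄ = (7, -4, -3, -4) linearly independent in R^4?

linearly independent

Place the vectors as rows of a 4×4 matrix and reduce to echelon form.
The reduction yields 4 nonzero rows, so the rank is 4.
Since rank = 4 (the number of vectors), the set is linearly independent.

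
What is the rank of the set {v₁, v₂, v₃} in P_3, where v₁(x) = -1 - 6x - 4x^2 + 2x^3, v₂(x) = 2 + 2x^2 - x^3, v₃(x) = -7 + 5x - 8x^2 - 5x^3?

rank 3

Use coordinates relative to {1, x, …, x^3}.
Form the matrix with v₁, v₂, v₃ as columns and reduce.
The echelon form has 3 nonzero rows, so the rank is 3.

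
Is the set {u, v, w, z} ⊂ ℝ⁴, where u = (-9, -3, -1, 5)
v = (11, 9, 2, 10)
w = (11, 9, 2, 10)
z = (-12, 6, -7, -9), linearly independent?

Two of the vectors are equal, giving an immediate dependence.

linearly dependent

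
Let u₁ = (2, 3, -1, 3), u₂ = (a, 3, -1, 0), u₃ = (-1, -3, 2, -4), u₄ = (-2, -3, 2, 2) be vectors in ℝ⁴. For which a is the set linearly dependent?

a = 5/2

The vectors are dependent exactly when the determinant of the matrix with rows u₁, u₂, u₃, u₄ vanishes.
Cofactor expansion gives det = 45 - 18*a.
This vanishes exactly when a = 5/2.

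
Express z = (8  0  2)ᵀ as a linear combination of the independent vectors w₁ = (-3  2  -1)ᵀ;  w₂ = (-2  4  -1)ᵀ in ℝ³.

Write z = α₁w₁ + α₂w₂ and equate components.
The system has the unique solution (α₁, α₂) = (-4, 2).

z = -4w₁ + 2w₂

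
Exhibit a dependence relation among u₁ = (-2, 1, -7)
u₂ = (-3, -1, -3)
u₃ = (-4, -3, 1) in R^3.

Write the vectors as columns of a matrix and find a nonzero vector in its null space.
A generator of the null space is (1, -2, 1).

u₁ - 2u₂ + u₃ = 0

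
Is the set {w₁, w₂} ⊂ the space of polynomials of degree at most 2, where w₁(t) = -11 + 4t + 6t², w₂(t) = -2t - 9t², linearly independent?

linearly independent

Take coordinates with respect to the standard basis {1, t, t²}.
Place the vectors as rows of a 2×3 matrix and reduce to echelon form.
The reduction yields 2 nonzero rows, so the rank is 2.
Since rank = 2 (the number of vectors), the set is linearly independent.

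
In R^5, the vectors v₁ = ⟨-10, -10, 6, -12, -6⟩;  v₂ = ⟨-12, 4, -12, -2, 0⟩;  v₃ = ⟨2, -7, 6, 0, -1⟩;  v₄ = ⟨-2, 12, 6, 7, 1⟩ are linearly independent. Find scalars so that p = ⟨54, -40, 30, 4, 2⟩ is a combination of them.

Write p = c₁v₁ + … + c₄v₄ and equate components.
Back-substitution yields (c₁, …, c₄) = (-1, -3, 2, -2).

p = -v₁ - 3v₂ + 2v₃ - 2v₄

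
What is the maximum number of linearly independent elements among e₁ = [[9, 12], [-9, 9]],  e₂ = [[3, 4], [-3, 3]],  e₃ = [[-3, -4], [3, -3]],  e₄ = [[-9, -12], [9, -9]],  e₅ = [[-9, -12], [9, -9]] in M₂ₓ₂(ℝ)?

1

Represent each element by its coordinate vector in ℝ⁴.
Form the matrix with e₁, e₂, e₃, e₄, e₅ as columns and reduce.
There is 1 pivot column, so rank = 1.
(With 5 elements in a 4-dimensional space the rank is at most 4.)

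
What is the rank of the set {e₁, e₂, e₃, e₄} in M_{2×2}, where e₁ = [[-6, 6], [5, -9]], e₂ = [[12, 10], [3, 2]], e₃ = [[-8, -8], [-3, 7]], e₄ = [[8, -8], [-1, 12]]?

4

Use coordinates relative to {E₁₁, E₁₂, E₂₁, E₂₂}.
Apply Gaussian elimination to the matrix whose rows are e₁, e₂, e₃, e₄.
There are 4 pivot columns, so rank = 4.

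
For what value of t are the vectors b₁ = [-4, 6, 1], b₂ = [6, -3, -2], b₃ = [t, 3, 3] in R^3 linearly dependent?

t = -26/3

Dependence holds iff the 3×3 matrix [b₁ b₂ b₃] is singular.
Cofactor expansion gives det = -9*t - 78.
This vanishes exactly when t = -26/3.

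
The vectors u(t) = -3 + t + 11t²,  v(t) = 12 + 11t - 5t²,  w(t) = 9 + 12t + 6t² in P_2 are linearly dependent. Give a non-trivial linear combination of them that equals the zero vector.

Take coordinates with respect to {1, t, t²}.
Set up α₁u + … + α₃w = 0 and solve the homogeneous system.
The free variable yields coefficients (1, 1, -1) (any nonzero multiple also works).

u + v - w = 0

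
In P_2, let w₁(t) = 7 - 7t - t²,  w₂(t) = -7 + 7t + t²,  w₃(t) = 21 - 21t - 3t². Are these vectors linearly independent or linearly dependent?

linearly dependent

Take coordinates with respect to the standard basis {1, t, t²}.
Form the 3×3 matrix with these as columns; its determinant is 0.
A zero determinant means the columns are linearly dependent.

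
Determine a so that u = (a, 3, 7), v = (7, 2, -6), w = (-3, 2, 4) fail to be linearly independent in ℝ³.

Place the vectors as rows of a 3×3 matrix; dependence ⇔ determinant zero.
Cofactor expansion gives det = 20*a + 110.
Setting this to zero gives a = -11/2.

a = -11/2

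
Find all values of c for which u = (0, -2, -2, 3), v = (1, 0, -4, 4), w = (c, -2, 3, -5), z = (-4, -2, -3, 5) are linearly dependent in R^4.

c = 23/2

Place the vectors as rows of a 4×4 matrix; dependence ⇔ determinant zero.
The determinant works out to 8*c - 92.
This vanishes exactly when c = 23/2.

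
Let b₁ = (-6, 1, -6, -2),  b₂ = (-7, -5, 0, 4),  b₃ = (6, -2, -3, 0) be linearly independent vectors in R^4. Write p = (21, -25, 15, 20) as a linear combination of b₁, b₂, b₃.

Solve the system with b₁, b₂, b₃ as columns and p as the right-hand side.
Row-reducing the augmented matrix gives the unique coefficients (a₁, a₂, a₃) = (-4, 3, 3).

p = -4b₁ + 3b₂ + 3b₃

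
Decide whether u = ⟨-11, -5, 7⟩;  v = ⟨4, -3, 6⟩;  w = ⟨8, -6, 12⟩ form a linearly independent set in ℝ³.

linearly dependent

One vector is a scalar multiple of another, so the set is dependent.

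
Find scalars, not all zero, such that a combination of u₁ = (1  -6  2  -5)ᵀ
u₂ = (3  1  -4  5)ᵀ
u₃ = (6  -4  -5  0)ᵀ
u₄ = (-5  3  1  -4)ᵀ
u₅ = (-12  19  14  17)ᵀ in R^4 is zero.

Solve the homogeneous system with u₁, u₂, u₃, u₄, u₅ as columns by row-reducing the coefficient matrix.
One solution (up to scaling) is (3, 2, 3, 3, 1).

3u₁ + 2u₂ + 3u₃ + 3u₄ + u₅ = 0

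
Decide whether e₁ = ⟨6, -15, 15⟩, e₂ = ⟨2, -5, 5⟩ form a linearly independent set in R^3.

Place the vectors as rows of a 2×3 matrix and reduce to echelon form.
The reduction yields 1 nonzero row, so the rank is 1.
Since rank 1 < 2, the set is linearly dependent.
Indeed e₁ - 3e₂ = 0.

linearly dependent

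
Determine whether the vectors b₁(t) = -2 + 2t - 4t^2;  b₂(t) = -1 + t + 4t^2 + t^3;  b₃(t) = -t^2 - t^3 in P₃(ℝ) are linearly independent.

linearly independent

Write each element as a coordinate vector in ℝ⁴ using {1, t, …, t^3}.
Place the vectors as rows of a 3×4 matrix and reduce to echelon form.
The reduction yields 3 nonzero rows, so the rank is 3.
Since rank = 3 (the number of vectors), the set is linearly independent.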